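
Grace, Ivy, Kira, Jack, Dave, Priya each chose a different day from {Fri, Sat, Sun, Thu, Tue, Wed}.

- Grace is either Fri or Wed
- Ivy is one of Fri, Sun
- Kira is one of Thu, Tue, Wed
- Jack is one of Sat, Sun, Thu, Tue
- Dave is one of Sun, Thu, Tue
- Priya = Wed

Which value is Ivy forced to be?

Priya's domain is down to {Wed}, so Priya = Wed. Eliminate Wed elsewhere: Grace, Kira.
Grace must be Fri (only option left). Strike Fri from Ivy.
So Ivy = Sun.

Sun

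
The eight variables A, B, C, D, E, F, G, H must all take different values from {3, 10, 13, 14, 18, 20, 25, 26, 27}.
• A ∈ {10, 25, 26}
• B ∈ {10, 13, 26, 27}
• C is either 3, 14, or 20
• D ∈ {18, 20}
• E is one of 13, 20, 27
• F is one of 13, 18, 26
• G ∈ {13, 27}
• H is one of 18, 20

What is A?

25

The 2 variables D and H are confined to {18, 20}, which locks those values in; drop them from C, E, F.
E and G between them cover only {13, 27} — a naked pair. Remove those values from B, F.
F's domain is down to {26}, so F = 26. Strike 26 from A, B.
B's domain is down to {10}, so B = 10. So A can't be 10.
So A = 25.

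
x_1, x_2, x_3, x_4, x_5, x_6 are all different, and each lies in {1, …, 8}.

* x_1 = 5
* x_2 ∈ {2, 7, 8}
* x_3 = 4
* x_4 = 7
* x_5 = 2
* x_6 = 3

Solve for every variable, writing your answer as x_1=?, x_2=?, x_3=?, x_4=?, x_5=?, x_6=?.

x_1 has just one choice, so x_1 = 5.
x_3 must be 4 (only option left).
x_4 must be 7 (only option left). Remove 7 from x_2.
x_5's domain is down to {2}, so x_5 = 2. So x_2 can't be 2.
x_6 must be 3 (only option left).
That leaves x_2 = 8.

x_1=5, x_2=8, x_3=4, x_4=7, x_5=2, x_6=3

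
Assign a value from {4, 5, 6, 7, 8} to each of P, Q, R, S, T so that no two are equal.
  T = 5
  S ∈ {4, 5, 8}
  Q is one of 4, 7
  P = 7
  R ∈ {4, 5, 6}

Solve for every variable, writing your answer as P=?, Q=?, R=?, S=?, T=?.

P has just one choice, so P = 7. Remove 7 from Q.
That leaves Q = 4. Remove 4 from R, S.
T's domain is down to {5}, so T = 5. Eliminate 5 elsewhere: R, S.
R has just one choice, so R = 6.
S's domain is down to {8}, so S = 8.

P=7, Q=4, R=6, S=8, T=5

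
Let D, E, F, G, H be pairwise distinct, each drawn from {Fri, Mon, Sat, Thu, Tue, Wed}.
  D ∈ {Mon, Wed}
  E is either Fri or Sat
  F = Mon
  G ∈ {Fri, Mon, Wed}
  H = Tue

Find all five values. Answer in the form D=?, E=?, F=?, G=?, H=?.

D=Wed, E=Sat, F=Mon, G=Fri, H=Tue

F's domain is down to {Mon}, so F = Mon. Eliminate Mon elsewhere: D, G.
That leaves H = Tue.
D must be Wed (only option left). Eliminate Wed elsewhere: G.
G must be Fri (only option left). Strike Fri from E.
E's domain is down to {Sat}, so E = Sat.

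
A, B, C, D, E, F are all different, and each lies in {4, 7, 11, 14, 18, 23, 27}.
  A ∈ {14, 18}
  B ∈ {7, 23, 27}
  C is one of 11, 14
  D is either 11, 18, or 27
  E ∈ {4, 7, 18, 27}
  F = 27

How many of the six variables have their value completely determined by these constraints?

1

F has just one choice, so F = 27. Strike 27 from B, D, E.
A, C, D share exactly the 3 values {11, 14, 18}; by pigeonhole those values go to them, so strike 11, 14, 18 from E.
Determined: F=27. The other variables each still have more than one consistent value. That makes 1.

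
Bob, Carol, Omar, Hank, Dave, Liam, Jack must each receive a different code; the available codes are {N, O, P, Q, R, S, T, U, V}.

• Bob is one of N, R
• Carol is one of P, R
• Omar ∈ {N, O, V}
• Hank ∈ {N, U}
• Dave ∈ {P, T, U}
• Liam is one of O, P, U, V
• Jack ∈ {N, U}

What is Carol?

P

The 7 variables draw from only 7 values {N, O, P, R, T, U, V}, so each is used; only Dave can be T, hence Dave = T.
The 2 variables Hank and Jack are confined to {N, U}, which locks those values in; drop them from Bob, Omar, Liam.
Bob has just one choice, so Bob = R. So Carol can't be R.
So Carol = P.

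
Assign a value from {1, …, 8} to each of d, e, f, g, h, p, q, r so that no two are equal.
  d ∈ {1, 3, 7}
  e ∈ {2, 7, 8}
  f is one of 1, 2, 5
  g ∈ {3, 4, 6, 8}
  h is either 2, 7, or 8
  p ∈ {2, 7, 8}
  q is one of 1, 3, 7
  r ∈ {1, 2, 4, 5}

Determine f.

Among the 8 variables, 6 fits only g (and all 8 values in {1, 2, 3, 4, 5, 6, 7, 8} must be used), so g = 6.
The 7 still-open variables draw from only 7 values {1, 2, 3, 4, 5, 7, 8}, so each is used; only r can be 4, hence r = 4.
The 6 still-open variables together cover exactly {1, 2, 3, 5, 7, 8} — 6 values for 6 variables — and 5 appears only in f's list, so f = 5.

5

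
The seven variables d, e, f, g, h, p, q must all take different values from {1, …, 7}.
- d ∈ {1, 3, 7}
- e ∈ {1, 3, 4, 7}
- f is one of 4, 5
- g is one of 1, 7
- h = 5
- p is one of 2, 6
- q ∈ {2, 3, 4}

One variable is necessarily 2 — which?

h's domain is down to {5}, so h = 5. So f can't be 5.
f has just one choice, so f = 4. Remove 4 from e, q.
Among the 5 still-open variables, 6 fits only p (and all 5 values in {1, 2, 3, 6, 7} must be used), so p = 6.
The 4 still-open variables together cover exactly {1, 2, 3, 7} — 4 values for 4 variables — and 2 appears only in q's list, so q = 2.

q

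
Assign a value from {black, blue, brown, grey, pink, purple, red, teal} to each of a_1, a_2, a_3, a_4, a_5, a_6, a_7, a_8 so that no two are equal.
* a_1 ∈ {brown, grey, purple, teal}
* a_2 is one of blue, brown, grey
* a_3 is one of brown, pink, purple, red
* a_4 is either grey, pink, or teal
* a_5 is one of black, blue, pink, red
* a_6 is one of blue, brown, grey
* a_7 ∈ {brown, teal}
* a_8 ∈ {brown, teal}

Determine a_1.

The 8 variables draw from only 8 values {black, blue, brown, grey, pink, purple, red, teal}, so each is used; only a_5 can be black, hence a_5 = black.
The 7 still-open variables draw from only 7 values {blue, brown, grey, pink, purple, red, teal}, so each is used; only a_3 can be red, hence a_3 = red.
The 6 still-open variables together cover exactly {blue, brown, grey, pink, purple, teal} — 6 values for 6 variables — and pink appears only in a_4's list, so a_4 = pink.
Among the 5 still-open variables, purple fits only a_1 (and all 5 values in {blue, brown, grey, purple, teal} must be used), so a_1 = purple.

purple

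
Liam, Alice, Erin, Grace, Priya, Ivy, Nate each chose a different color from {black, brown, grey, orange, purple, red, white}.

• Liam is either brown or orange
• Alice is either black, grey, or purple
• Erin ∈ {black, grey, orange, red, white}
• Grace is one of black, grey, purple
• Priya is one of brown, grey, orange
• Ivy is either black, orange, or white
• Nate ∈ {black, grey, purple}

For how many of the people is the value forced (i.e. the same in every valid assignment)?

2

The 7 variables draw from only 7 values {black, brown, grey, orange, purple, red, white}, so each is used; only Erin can be red, hence Erin = red.
The 6 still-open variables together cover exactly {black, brown, grey, orange, purple, white} — 6 values for 6 variables — and white appears only in Ivy's list, so Ivy = white.
The 3 variables Alice, Grace, Nate are confined to {black, grey, purple}, which locks those values in; drop them from Priya.
Determined: Erin=red, Ivy=white. The other people each still have more than one consistent value. That makes 2.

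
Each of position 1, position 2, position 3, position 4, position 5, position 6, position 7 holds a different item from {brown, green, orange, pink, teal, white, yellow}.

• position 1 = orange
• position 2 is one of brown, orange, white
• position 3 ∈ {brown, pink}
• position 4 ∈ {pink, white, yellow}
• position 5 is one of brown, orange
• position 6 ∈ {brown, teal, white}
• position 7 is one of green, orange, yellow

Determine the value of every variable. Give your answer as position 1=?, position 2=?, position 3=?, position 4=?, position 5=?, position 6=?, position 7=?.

position 1=orange, position 2=white, position 3=pink, position 4=yellow, position 5=brown, position 6=teal, position 7=green

position 1 has just one choice, so position 1 = orange. Remove orange from position 2, position 5, position 7.
position 5 has just one choice, so position 5 = brown. So position 2, position 3, position 6 can't be brown.
position 2's domain is down to {white}, so position 2 = white. Strike white from position 4, position 6.
That leaves position 3 = pink. Eliminate pink elsewhere: position 4.
position 4 has just one choice, so position 4 = yellow. Strike yellow from position 7.
That leaves position 6 = teal.
position 7 has just one choice, so position 7 = green.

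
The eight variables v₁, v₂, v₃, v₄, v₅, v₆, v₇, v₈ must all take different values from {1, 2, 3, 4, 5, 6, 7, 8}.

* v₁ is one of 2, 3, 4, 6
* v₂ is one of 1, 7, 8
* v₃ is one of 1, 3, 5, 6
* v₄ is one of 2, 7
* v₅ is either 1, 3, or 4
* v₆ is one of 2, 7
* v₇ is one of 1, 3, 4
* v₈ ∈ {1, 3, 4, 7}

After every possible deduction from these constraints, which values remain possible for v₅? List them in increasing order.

The 8 variables together cover exactly {1, 2, 3, 4, 5, 6, 7, 8} — 8 values for 8 variables — and 5 appears only in v₃'s list, so v₃ = 5.
The 7 still-open variables draw from only 7 values {1, 2, 3, 4, 6, 7, 8}, so each is used; only v₁ can be 6, hence v₁ = 6.
Among the 6 still-open variables, 8 fits only v₂ (and all 6 values in {1, 2, 3, 4, 7, 8} must be used), so v₂ = 8.
v₄ and v₆ share exactly the 2 values {2, 7}; by pigeonhole those values go to them, so strike 2, 7 from v₈.
No further eliminations apply; v₅ can still be any of 1, 3, 4.

1, 3, 4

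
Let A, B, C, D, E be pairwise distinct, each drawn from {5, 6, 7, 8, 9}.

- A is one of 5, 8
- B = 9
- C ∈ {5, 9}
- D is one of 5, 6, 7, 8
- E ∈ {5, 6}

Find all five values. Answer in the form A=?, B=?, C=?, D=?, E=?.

B's domain is down to {9}, so B = 9. Strike 9 from C.
C has just one choice, so C = 5. Strike 5 from A, D, E.
E's domain is down to {6}, so E = 6. Strike 6 from D.
A must be 8 (only option left). Eliminate 8 elsewhere: D.
D has just one choice, so D = 7.

A=8, B=9, C=5, D=7, E=6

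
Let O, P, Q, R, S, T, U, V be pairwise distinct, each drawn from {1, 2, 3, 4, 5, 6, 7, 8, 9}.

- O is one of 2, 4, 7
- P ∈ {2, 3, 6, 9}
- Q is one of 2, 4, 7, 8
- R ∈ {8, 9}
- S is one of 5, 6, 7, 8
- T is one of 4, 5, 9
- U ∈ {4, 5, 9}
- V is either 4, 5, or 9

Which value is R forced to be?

8

The 8 variables draw from only 8 values {2, 3, 4, 5, 6, 7, 8, 9}, so each is used; only P can be 3, hence P = 3.
Among the 7 still-open variables, 6 fits only S (and all 7 values in {2, 4, 5, 6, 7, 8, 9} must be used), so S = 6.
T, U, V share exactly the 3 values {4, 5, 9}; by pigeonhole those values go to them, so strike 4, 5, 9 from O, Q, R.
So R = 8.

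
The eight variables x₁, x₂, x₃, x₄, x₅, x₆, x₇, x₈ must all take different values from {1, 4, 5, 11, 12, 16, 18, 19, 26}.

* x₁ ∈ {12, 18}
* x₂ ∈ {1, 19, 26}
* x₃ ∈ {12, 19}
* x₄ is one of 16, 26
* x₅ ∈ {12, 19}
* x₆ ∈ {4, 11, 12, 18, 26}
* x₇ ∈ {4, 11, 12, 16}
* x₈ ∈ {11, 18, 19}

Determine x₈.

The 8 variables together cover exactly {1, 4, 11, 12, 16, 18, 19, 26} — 8 values for 8 variables — and 1 appears only in x₂'s list, so x₂ = 1.
The 2 variables x₃ and x₅ are confined to {12, 19}, which locks those values in; drop them from x₁, x₆, x₇, x₈.
x₁ must be 18 (only option left). Remove 18 from x₆, x₈.
So x₈ = 11.

11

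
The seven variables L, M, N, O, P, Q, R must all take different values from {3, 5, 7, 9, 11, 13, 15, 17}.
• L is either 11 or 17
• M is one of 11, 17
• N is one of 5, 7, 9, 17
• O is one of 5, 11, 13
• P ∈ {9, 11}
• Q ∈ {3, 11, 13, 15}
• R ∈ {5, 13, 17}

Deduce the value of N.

L and M between them cover only {11, 17} — a naked pair. Remove those values from N, O, P, Q, R.
P has just one choice, so P = 9. Eliminate 9 elsewhere: N.
O and R share exactly the 2 values {5, 13}; by pigeonhole those values go to them, so strike 5, 13 from N, Q.
So N = 7.

7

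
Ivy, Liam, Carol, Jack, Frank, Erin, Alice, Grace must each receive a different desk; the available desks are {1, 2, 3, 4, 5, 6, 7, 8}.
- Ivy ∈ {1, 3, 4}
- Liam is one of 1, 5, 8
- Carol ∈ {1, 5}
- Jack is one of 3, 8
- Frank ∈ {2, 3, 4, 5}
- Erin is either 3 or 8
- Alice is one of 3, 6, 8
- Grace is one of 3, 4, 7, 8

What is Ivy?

The 8 variables draw from only 8 values {1, 2, 3, 4, 5, 6, 7, 8}, so each is used; only Frank can be 2, hence Frank = 2.
Among the 7 still-open variables, 6 fits only Alice (and all 7 values in {1, 3, 4, 5, 6, 7, 8} must be used), so Alice = 6.
The 6 still-open variables together cover exactly {1, 3, 4, 5, 7, 8} — 6 values for 6 variables — and 7 appears only in Grace's list, so Grace = 7.
The 5 still-open variables draw from only 5 values {1, 3, 4, 5, 8}, so each is used; only Ivy can be 4, hence Ivy = 4.

4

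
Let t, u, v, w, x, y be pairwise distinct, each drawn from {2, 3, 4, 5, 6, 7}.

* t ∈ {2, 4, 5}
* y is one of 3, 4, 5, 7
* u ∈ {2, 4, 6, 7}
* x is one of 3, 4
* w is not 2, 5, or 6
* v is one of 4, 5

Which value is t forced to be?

The 6 variables together cover exactly {2, 3, 4, 5, 6, 7} — 6 values for 6 variables — and 6 appears only in u's list, so u = 6.
Among the 5 still-open variables, 2 fits only t (and all 5 values in {2, 3, 4, 5, 7} must be used), so t = 2.

2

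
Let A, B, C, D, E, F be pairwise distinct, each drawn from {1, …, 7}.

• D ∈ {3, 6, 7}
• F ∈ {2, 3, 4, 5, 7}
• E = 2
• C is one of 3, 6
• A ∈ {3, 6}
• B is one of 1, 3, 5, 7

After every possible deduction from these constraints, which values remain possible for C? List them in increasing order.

3, 6

E's domain is down to {2}, so E = 2. So F can't be 2.
A and C share exactly the 2 values {3, 6}; by pigeonhole those values go to them, so strike 3, 6 from B, D, F.
That leaves D = 7. Remove 7 from B, F.
No further eliminations apply; C can still be any of 3, 6.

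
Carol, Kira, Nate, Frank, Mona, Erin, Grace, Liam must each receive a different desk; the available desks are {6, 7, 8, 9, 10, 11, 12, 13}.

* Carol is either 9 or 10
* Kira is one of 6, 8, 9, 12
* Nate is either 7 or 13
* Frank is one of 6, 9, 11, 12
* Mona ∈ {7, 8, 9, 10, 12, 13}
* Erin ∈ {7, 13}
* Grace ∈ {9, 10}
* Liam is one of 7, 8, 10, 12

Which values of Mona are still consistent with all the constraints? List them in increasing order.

Among the 8 variables, 11 fits only Frank (and all 8 values in {6, 7, 8, 9, 10, 11, 12, 13} must be used), so Frank = 11.
The 7 still-open variables draw from only 7 values {6, 7, 8, 9, 10, 12, 13}, so each is used; only Kira can be 6, hence Kira = 6.
Carol and Grace share exactly the 2 values {9, 10}; by pigeonhole those values go to them, so strike 9, 10 from Mona, Liam.
Nate and Erin between them cover only {7, 13} — a naked pair. Remove those values from Mona, Liam.
No further eliminations apply; Mona can still be any of 8, 12.

8, 12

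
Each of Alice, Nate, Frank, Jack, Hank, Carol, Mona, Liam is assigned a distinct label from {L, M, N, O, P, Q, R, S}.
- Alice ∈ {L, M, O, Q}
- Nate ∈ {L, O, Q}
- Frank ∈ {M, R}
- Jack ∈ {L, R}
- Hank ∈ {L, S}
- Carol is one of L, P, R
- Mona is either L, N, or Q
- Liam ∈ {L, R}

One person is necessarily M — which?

The 8 variables together cover exactly {L, M, N, O, P, Q, R, S} — 8 values for 8 variables — and N appears only in Mona's list, so Mona = N.
The 7 still-open variables together cover exactly {L, M, O, P, Q, R, S} — 7 values for 7 variables — and P appears only in Carol's list, so Carol = P.
The 6 still-open variables together cover exactly {L, M, O, Q, R, S} — 6 values for 6 variables — and S appears only in Hank's list, so Hank = S.
Jack and Liam between them cover only {L, R} — a naked pair. Remove those values from Alice, Nate, Frank.
So M goes to Frank.

Frank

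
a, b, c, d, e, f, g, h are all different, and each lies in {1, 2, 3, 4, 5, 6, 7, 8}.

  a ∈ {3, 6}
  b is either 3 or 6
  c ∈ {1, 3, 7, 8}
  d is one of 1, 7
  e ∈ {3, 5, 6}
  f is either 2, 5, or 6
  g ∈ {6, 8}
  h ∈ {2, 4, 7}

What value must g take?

8

The 8 variables draw from only 8 values {1, 2, 3, 4, 5, 6, 7, 8}, so each is used; only h can be 4, hence h = 4.
The 7 still-open variables together cover exactly {1, 2, 3, 5, 6, 7, 8} — 7 values for 7 variables — and 2 appears only in f's list, so f = 2.
Among the 6 still-open variables, 5 fits only e (and all 6 values in {1, 3, 5, 6, 7, 8} must be used), so e = 5.
The 2 variables a and b are confined to {3, 6}, which locks those values in; drop them from c, g.
So g = 8.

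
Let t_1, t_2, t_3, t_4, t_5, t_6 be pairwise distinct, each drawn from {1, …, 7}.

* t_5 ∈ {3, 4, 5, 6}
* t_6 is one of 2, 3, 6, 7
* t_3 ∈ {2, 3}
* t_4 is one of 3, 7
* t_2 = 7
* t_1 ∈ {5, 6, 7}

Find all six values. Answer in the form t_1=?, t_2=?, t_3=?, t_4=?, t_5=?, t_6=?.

t_1=5, t_2=7, t_3=2, t_4=3, t_5=4, t_6=6

t_2 must be 7 (only option left). Strike 7 from t_1, t_4, t_6.
t_4 has just one choice, so t_4 = 3. So t_3, t_5, t_6 can't be 3.
That leaves t_3 = 2. So t_6 can't be 2.
t_6 has just one choice, so t_6 = 6. So t_1, t_5 can't be 6.
That leaves t_1 = 5. So t_5 can't be 5.
t_5 has just one choice, so t_5 = 4.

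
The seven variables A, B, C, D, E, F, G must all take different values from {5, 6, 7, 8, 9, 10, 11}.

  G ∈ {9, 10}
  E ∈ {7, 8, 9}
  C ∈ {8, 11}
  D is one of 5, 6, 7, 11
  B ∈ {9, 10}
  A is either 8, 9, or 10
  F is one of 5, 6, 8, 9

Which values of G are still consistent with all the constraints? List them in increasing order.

B and G between them cover only {9, 10} — a naked pair. Remove those values from A, E, F.
A must be 8 (only option left). Strike 8 from C, E, F.
C's domain is down to {11}, so C = 11. Strike 11 from D.
E must be 7 (only option left). Strike 7 from D.
No further eliminations apply; G can still be any of 9, 10.

9, 10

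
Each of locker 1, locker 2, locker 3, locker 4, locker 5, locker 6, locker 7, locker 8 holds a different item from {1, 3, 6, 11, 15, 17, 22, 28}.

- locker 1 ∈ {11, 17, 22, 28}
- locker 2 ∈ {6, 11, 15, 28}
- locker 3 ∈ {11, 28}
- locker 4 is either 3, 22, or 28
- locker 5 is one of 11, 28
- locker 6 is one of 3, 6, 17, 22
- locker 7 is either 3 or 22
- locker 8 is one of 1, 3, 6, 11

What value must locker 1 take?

The 8 variables together cover exactly {1, 3, 6, 11, 15, 17, 22, 28} — 8 values for 8 variables — and 1 appears only in locker 8's list, so locker 8 = 1.
The 7 still-open variables together cover exactly {3, 6, 11, 15, 17, 22, 28} — 7 values for 7 variables — and 15 appears only in locker 2's list, so locker 2 = 15.
Among the 6 still-open variables, 6 fits only locker 6 (and all 6 values in {3, 6, 11, 17, 22, 28} must be used), so locker 6 = 6.
Among the 5 still-open variables, 17 fits only locker 1 (and all 5 values in {3, 11, 17, 22, 28} must be used), so locker 1 = 17.

17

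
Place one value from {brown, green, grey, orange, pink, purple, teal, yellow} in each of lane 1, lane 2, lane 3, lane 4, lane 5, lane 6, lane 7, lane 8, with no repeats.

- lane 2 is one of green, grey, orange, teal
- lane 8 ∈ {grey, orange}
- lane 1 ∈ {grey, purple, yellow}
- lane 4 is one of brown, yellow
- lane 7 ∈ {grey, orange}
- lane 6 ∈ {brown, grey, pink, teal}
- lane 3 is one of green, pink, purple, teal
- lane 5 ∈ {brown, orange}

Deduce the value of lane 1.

purple

lane 7 and lane 8 share exactly the 2 values {grey, orange}; by pigeonhole those values go to them, so strike grey, orange from lane 1, lane 2, lane 5, lane 6.
lane 5 must be brown (only option left). So lane 4, lane 6 can't be brown.
lane 4 must be yellow (only option left). Remove yellow from lane 1.
So lane 1 = purple.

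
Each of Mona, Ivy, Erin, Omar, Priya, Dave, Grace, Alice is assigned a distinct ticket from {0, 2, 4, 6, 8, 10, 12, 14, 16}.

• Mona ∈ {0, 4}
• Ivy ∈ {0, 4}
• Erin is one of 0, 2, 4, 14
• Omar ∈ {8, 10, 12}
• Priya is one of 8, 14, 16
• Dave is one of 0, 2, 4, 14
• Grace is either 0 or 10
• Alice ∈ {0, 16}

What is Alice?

Among the 8 variables, 12 fits only Omar (and all 8 values in {0, 2, 4, 8, 10, 12, 14, 16} must be used), so Omar = 12.
The 7 still-open variables together cover exactly {0, 2, 4, 8, 10, 14, 16} — 7 values for 7 variables — and 8 appears only in Priya's list, so Priya = 8.
The 6 still-open variables draw from only 6 values {0, 2, 4, 10, 14, 16}, so each is used; only Grace can be 10, hence Grace = 10.
The 5 still-open variables draw from only 5 values {0, 2, 4, 14, 16}, so each is used; only Alice can be 16, hence Alice = 16.

16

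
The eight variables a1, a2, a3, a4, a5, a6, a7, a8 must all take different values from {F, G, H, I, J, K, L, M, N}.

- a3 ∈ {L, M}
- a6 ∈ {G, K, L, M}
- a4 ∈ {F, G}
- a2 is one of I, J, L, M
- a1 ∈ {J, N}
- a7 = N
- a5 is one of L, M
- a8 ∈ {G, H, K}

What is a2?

a7's domain is down to {N}, so a7 = N. Eliminate N elsewhere: a1.
a1 has just one choice, so a1 = J. Strike J from a2.
a3 and a5 share exactly the 2 values {L, M}; by pigeonhole those values go to them, so strike L, M from a2, a6.
So a2 = I.

I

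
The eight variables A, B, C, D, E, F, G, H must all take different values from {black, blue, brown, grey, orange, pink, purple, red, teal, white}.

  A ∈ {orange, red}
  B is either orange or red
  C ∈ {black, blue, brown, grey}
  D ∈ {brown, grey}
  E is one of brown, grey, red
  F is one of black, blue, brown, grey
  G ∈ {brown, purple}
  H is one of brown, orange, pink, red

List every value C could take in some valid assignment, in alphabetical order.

black, blue

The 8 variables together cover exactly {black, blue, brown, grey, orange, pink, purple, red} — 8 values for 8 variables — and pink appears only in H's list, so H = pink.
The 7 still-open variables draw from only 7 values {black, blue, brown, grey, orange, purple, red}, so each is used; only G can be purple, hence G = purple.
The 2 variables A and B are confined to {orange, red}, which locks those values in; drop them from E.
The 2 variables D and E are confined to {brown, grey}, which locks those values in; drop them from C, F.
No further eliminations apply; C can still be any of black, blue.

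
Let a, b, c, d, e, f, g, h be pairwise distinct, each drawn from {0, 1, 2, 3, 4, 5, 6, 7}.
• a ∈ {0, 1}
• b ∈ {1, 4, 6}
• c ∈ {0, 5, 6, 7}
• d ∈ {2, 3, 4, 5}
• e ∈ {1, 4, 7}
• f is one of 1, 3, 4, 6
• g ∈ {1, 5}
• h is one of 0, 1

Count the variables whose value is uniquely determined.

3

The 8 variables draw from only 8 values {0, 1, 2, 3, 4, 5, 6, 7}, so each is used; only d can be 2, hence d = 2.
The 7 still-open variables together cover exactly {0, 1, 3, 4, 5, 6, 7} — 7 values for 7 variables — and 3 appears only in f's list, so f = 3.
a and h between them cover only {0, 1} — a naked pair. Remove those values from b, c, e, g.
That leaves g = 5. So c can't be 5.
Determined: d=2, f=3, g=5. The other variables each still have more than one consistent value. That makes 3.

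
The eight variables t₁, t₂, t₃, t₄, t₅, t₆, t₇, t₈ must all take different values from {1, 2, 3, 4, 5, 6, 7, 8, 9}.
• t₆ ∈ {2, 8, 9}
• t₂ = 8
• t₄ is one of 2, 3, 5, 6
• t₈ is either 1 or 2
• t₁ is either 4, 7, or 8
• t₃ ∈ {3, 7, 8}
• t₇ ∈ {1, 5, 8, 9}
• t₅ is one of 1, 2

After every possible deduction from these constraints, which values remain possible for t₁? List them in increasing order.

t₂ must be 8 (only option left). So t₁, t₃, t₆, t₇ can't be 8.
t₅ and t₈ between them cover only {1, 2} — a naked pair. Remove those values from t₄, t₆, t₇.
t₆ must be 9 (only option left). Eliminate 9 elsewhere: t₇.
That leaves t₇ = 5. Strike 5 from t₄.
No further eliminations apply; t₁ can still be any of 4, 7.

4, 7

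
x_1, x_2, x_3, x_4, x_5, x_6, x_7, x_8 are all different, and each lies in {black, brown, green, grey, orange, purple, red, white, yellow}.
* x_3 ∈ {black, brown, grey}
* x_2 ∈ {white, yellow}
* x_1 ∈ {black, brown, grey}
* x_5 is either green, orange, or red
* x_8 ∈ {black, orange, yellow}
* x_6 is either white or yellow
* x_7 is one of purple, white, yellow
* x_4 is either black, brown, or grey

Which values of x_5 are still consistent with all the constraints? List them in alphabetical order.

green, red

x_2 and x_6 between them cover only {white, yellow} — a naked pair. Remove those values from x_7, x_8.
x_7 has just one choice, so x_7 = purple.
x_1, x_3, x_4 between them cover only {black, brown, grey} — a naked triple. Remove those values from x_8.
x_8 has just one choice, so x_8 = orange. So x_5 can't be orange.
No further eliminations apply; x_5 can still be any of green, red.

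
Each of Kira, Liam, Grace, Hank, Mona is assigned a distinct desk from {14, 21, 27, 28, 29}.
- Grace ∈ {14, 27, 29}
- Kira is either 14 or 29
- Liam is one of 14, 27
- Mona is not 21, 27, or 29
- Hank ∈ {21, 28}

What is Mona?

The 5 variables draw from only 5 values {14, 21, 27, 28, 29}, so each is used; only Hank can be 21, hence Hank = 21.
The 4 still-open variables draw from only 4 values {14, 27, 28, 29}, so each is used; only Mona can be 28, hence Mona = 28.

28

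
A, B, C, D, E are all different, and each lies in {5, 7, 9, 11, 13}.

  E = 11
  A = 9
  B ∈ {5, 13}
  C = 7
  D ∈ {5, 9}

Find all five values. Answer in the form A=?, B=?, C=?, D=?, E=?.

A must be 9 (only option left). Eliminate 9 elsewhere: D.
C must be 7 (only option left).
D's domain is down to {5}, so D = 5. Strike 5 from B.
E must be 11 (only option left).
B has just one choice, so B = 13.

A=9, B=13, C=7, D=5, E=11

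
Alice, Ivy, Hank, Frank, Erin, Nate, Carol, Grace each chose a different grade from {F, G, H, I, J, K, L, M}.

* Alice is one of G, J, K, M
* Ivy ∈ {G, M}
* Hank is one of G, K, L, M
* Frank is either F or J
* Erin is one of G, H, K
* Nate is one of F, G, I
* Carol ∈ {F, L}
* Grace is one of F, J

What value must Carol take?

The 8 variables draw from only 8 values {F, G, H, I, J, K, L, M}, so each is used; only Erin can be H, hence Erin = H.
The 7 still-open variables draw from only 7 values {F, G, I, J, K, L, M}, so each is used; only Nate can be I, hence Nate = I.
Frank and Grace share exactly the 2 values {F, J}; by pigeonhole those values go to them, so strike F, J from Alice, Carol.
So Carol = L.

L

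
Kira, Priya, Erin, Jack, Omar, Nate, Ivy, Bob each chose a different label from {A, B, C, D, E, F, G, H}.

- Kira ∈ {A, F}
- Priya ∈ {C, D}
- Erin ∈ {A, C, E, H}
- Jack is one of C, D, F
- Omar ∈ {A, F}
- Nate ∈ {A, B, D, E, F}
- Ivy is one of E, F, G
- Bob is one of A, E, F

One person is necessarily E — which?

Bob

The 8 variables draw from only 8 values {A, B, C, D, E, F, G, H}, so each is used; only Nate can be B, hence Nate = B.
The 7 still-open variables draw from only 7 values {A, C, D, E, F, G, H}, so each is used; only Ivy can be G, hence Ivy = G.
The 6 still-open variables together cover exactly {A, C, D, E, F, H} — 6 values for 6 variables — and H appears only in Erin's list, so Erin = H.
Among the 5 still-open variables, E fits only Bob (and all 5 values in {A, C, D, E, F} must be used), so Bob = E.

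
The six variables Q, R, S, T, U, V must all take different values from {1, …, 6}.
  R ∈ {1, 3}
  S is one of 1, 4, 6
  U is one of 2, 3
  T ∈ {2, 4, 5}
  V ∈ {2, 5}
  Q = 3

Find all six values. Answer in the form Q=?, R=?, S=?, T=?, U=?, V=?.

Q has just one choice, so Q = 3. Strike 3 from R, U.
R has just one choice, so R = 1. Remove 1 from S.
U has just one choice, so U = 2. Remove 2 from T, V.
V must be 5 (only option left). Remove 5 from T.
T has just one choice, so T = 4. Strike 4 from S.
S must be 6 (only option left).

Q=3, R=1, S=6, T=4, U=2, V=5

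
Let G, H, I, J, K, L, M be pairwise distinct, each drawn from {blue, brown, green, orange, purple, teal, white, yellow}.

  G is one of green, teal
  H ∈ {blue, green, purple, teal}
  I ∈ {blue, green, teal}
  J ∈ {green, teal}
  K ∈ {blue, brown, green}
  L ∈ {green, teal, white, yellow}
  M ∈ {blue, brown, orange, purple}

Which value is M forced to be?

G and J share exactly the 2 values {green, teal}; by pigeonhole those values go to them, so strike green, teal from H, I, K, L.
I must be blue (only option left). So H, K, M can't be blue.
K must be brown (only option left). Strike brown from M.
H's domain is down to {purple}, so H = purple. So M can't be purple.
So M = orange.

orange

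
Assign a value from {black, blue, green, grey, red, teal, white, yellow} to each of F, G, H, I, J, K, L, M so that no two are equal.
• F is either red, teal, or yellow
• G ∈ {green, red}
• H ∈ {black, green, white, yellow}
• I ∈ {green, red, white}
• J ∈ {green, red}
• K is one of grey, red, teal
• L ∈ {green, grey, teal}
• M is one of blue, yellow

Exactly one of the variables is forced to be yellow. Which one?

F

Among the 8 variables, black fits only H (and all 8 values in {black, blue, green, grey, red, teal, white, yellow} must be used), so H = black.
Among the 7 still-open variables, blue fits only M (and all 7 values in {blue, green, grey, red, teal, white, yellow} must be used), so M = blue.
The 6 still-open variables together cover exactly {green, grey, red, teal, white, yellow} — 6 values for 6 variables — and white appears only in I's list, so I = white.
The 5 still-open variables draw from only 5 values {green, grey, red, teal, yellow}, so each is used; only F can be yellow, hence F = yellow.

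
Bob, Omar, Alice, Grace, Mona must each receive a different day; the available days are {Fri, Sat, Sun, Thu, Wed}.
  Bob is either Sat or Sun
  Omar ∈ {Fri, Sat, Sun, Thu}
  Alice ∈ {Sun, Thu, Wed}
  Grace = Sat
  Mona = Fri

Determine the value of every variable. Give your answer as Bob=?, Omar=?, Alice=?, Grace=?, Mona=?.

Grace's domain is down to {Sat}, so Grace = Sat. So Bob, Omar can't be Sat.
Mona has just one choice, so Mona = Fri. Eliminate Fri elsewhere: Omar.
Bob's domain is down to {Sun}, so Bob = Sun. Remove Sun from Omar, Alice.
Omar must be Thu (only option left). Eliminate Thu elsewhere: Alice.
Alice's domain is down to {Wed}, so Alice = Wed.

Bob=Sun, Omar=Thu, Alice=Wed, Grace=Sat, Mona=Fri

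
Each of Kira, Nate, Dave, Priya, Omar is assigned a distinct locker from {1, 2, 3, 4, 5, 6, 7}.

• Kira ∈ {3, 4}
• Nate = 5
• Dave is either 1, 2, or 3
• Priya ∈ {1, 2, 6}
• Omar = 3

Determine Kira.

Nate's domain is down to {5}, so Nate = 5.
Omar's domain is down to {3}, so Omar = 3. Strike 3 from Kira, Dave.
So Kira = 4.

4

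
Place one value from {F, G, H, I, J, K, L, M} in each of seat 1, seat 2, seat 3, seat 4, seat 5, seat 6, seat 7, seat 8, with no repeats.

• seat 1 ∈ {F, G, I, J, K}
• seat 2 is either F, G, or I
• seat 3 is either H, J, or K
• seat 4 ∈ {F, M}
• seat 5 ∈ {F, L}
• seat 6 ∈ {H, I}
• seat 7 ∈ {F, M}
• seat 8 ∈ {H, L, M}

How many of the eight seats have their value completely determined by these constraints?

seat 4 and seat 7 share exactly the 2 values {F, M}; by pigeonhole those values go to them, so strike F, M from seat 1, seat 2, seat 5, seat 8.
That leaves seat 5 = L. Remove L from seat 8.
seat 8 has just one choice, so seat 8 = H. Remove H from seat 3, seat 6.
seat 6 has just one choice, so seat 6 = I. Remove I from seat 1, seat 2.
seat 2 has just one choice, so seat 2 = G. Remove G from seat 1.
Determined: seat 2=G, seat 5=L, seat 6=I, seat 8=H. The other seats each still have more than one consistent value. That makes 4.

4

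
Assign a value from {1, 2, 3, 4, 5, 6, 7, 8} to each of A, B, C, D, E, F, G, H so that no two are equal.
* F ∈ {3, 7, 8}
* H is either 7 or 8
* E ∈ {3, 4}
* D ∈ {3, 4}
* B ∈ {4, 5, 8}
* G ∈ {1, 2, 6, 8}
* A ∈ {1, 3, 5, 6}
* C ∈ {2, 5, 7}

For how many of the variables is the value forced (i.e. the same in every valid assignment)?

2

The 2 variables D and E are confined to {3, 4}, which locks those values in; drop them from A, B, F.
The 2 variables F and H are confined to {7, 8}, which locks those values in; drop them from B, C, G.
B's domain is down to {5}, so B = 5. So A, C can't be 5.
C's domain is down to {2}, so C = 2. Remove 2 from G.
Determined: B=5, C=2. The other variables each still have more than one consistent value. That makes 2.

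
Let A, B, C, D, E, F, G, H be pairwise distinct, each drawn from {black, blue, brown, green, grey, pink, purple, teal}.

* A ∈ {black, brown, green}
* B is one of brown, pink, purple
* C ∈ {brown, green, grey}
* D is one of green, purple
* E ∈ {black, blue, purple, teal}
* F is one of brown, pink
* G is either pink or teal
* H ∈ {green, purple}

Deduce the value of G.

teal

The 8 variables draw from only 8 values {black, blue, brown, green, grey, pink, purple, teal}, so each is used; only E can be blue, hence E = blue.
The 7 still-open variables draw from only 7 values {black, brown, green, grey, pink, purple, teal}, so each is used; only A can be black, hence A = black.
The 6 still-open variables draw from only 6 values {brown, green, grey, pink, purple, teal}, so each is used; only C can be grey, hence C = grey.
Among the 5 still-open variables, teal fits only G (and all 5 values in {brown, green, pink, purple, teal} must be used), so G = teal.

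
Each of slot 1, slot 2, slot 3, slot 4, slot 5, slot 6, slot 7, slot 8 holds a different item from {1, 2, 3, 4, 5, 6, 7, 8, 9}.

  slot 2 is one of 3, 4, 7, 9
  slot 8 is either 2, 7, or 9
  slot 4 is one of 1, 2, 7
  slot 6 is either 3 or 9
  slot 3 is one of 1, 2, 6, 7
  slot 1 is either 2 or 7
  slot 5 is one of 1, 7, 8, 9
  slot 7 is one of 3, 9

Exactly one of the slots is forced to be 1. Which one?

The 8 variables draw from only 8 values {1, 2, 3, 4, 6, 7, 8, 9}, so each is used; only slot 2 can be 4, hence slot 2 = 4.
The 7 still-open variables together cover exactly {1, 2, 3, 6, 7, 8, 9} — 7 values for 7 variables — and 6 appears only in slot 3's list, so slot 3 = 6.
The 6 still-open variables together cover exactly {1, 2, 3, 7, 8, 9} — 6 values for 6 variables — and 8 appears only in slot 5's list, so slot 5 = 8.
The 5 still-open variables draw from only 5 values {1, 2, 3, 7, 9}, so each is used; only slot 4 can be 1, hence slot 4 = 1.

slot 4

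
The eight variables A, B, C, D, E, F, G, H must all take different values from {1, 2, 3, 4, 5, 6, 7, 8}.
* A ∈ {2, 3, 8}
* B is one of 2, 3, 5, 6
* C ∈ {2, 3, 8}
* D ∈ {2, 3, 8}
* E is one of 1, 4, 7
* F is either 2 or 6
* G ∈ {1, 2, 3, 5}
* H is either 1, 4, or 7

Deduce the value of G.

A, C, D share exactly the 3 values {2, 3, 8}; by pigeonhole those values go to them, so strike 2, 3, 8 from B, F, G.
F's domain is down to {6}, so F = 6. Remove 6 from B.
B's domain is down to {5}, so B = 5. Eliminate 5 elsewhere: G.
So G = 1.

1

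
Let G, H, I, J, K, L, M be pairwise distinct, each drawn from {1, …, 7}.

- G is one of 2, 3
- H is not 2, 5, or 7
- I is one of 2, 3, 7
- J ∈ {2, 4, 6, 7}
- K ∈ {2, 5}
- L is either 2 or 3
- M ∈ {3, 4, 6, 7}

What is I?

The 7 variables draw from only 7 values {1, 2, 3, 4, 5, 6, 7}, so each is used; only H can be 1, hence H = 1.
Among the 6 still-open variables, 5 fits only K (and all 6 values in {2, 3, 4, 5, 6, 7} must be used), so K = 5.
G and L share exactly the 2 values {2, 3}; by pigeonhole those values go to them, so strike 2, 3 from I, J, M.
So I = 7.

7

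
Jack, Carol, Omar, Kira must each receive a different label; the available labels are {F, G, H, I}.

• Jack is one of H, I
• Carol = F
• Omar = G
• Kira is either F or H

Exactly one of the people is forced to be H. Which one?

Kira

Carol must be F (only option left). Remove F from Kira.
So H goes to Kira.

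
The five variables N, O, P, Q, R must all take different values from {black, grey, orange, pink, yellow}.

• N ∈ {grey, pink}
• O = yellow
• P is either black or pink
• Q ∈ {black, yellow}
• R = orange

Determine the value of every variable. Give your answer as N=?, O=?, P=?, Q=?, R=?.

N=grey, O=yellow, P=pink, Q=black, R=orange

O must be yellow (only option left). Eliminate yellow elsewhere: Q.
Q's domain is down to {black}, so Q = black. Strike black from P.
R has just one choice, so R = orange.
That leaves P = pink. So N can't be pink.
That leaves N = grey.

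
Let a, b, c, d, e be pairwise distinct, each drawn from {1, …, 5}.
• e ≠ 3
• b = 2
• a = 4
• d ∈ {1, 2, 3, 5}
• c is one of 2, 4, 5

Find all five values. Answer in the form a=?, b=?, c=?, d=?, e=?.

a=4, b=2, c=5, d=3, e=1

a has just one choice, so a = 4. Eliminate 4 elsewhere: c, e.
b has just one choice, so b = 2. Remove 2 from c, d, e.
c has just one choice, so c = 5. Strike 5 from d, e.
e must be 1 (only option left). Remove 1 from d.
d's domain is down to {3}, so d = 3.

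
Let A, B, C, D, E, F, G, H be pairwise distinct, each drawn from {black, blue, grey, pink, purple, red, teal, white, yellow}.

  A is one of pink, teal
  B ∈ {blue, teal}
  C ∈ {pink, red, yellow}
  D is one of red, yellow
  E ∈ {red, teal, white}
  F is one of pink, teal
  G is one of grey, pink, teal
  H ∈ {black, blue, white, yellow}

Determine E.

white

The 8 variables together cover exactly {black, blue, grey, pink, red, teal, white, yellow} — 8 values for 8 variables — and black appears only in H's list, so H = black.
The 7 still-open variables draw from only 7 values {blue, grey, pink, red, teal, white, yellow}, so each is used; only B can be blue, hence B = blue.
Among the 6 still-open variables, grey fits only G (and all 6 values in {grey, pink, red, teal, white, yellow} must be used), so G = grey.
The 5 still-open variables together cover exactly {pink, red, teal, white, yellow} — 5 values for 5 variables — and white appears only in E's list, so E = white.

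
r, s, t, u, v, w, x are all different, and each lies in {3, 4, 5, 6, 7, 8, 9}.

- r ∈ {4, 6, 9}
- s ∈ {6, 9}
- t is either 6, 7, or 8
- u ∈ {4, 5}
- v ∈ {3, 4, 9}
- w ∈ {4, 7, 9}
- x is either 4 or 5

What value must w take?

7

The 7 variables draw from only 7 values {3, 4, 5, 6, 7, 8, 9}, so each is used; only v can be 3, hence v = 3.
Among the 6 still-open variables, 8 fits only t (and all 6 values in {4, 5, 6, 7, 8, 9} must be used), so t = 8.
The 5 still-open variables draw from only 5 values {4, 5, 6, 7, 9}, so each is used; only w can be 7, hence w = 7.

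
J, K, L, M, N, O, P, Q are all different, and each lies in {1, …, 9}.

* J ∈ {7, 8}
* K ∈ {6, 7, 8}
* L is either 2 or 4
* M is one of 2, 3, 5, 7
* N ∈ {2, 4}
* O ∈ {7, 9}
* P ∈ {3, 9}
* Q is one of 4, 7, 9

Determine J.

Among the 8 variables, 5 fits only M (and all 8 values in {2, 3, 4, 5, 6, 7, 8, 9} must be used), so M = 5.
The 7 still-open variables together cover exactly {2, 3, 4, 6, 7, 8, 9} — 7 values for 7 variables — and 3 appears only in P's list, so P = 3.
The 6 still-open variables draw from only 6 values {2, 4, 6, 7, 8, 9}, so each is used; only K can be 6, hence K = 6.
The 5 still-open variables draw from only 5 values {2, 4, 7, 8, 9}, so each is used; only J can be 8, hence J = 8.

8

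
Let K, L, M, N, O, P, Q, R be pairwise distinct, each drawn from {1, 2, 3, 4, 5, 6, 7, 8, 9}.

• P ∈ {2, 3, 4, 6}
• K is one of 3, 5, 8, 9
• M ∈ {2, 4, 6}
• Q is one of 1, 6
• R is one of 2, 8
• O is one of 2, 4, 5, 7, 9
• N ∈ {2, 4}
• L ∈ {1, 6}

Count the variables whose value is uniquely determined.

2

L and Q between them cover only {1, 6} — a naked pair. Remove those values from M, P.
M and N between them cover only {2, 4} — a naked pair. Remove those values from O, P, R.
P's domain is down to {3}, so P = 3. Strike 3 from K.
That leaves R = 8. So K can't be 8.
Determined: P=3, R=8. The other variables each still have more than one consistent value. That makes 2.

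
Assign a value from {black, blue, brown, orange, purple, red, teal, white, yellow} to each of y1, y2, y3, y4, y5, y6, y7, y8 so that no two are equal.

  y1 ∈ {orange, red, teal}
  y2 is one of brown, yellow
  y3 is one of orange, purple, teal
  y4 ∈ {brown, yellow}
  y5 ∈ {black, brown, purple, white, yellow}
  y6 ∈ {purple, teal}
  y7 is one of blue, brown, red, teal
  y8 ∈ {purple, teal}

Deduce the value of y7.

blue

The 2 variables y2 and y4 are confined to {brown, yellow}, which locks those values in; drop them from y5, y7.
The 2 variables y6 and y8 are confined to {purple, teal}, which locks those values in; drop them from y1, y3, y5, y7.
y3 has just one choice, so y3 = orange. Remove orange from y1.
y1 must be red (only option left). Eliminate red elsewhere: y7.
So y7 = blue.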